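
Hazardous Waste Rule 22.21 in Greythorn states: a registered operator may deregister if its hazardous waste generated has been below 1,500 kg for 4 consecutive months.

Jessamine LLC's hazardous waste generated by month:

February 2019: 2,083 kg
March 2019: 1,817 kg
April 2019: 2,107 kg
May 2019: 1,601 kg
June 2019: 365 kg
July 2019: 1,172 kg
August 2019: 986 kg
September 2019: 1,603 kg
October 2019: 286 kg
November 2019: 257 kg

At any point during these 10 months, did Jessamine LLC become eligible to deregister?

Months below 1,500 kg: June 2019, July 2019, August 2019, October 2019, November 2019.
Longest run of consecutive months below the threshold: 3.
3 < 4, so Jessamine LLC never became eligible.

No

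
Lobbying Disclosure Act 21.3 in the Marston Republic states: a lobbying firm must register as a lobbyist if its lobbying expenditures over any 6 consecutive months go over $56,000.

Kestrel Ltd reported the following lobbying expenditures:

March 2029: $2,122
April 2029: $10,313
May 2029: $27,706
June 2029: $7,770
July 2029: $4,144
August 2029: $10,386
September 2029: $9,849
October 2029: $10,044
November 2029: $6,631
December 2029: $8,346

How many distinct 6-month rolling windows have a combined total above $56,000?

3

March 2029–August 2029: $2,122 + $10,313 + $27,706 + $7,770 + $4,144 + $10,386 = $62,441 (over)
April 2029–September 2029: $10,313 + $27,706 + $7,770 + $4,144 + $10,386 + $9,849 = $70,168 (over)
May 2029–October 2029: $27,706 + $7,770 + $4,144 + $10,386 + $9,849 + $10,044 = $69,899 (over)
June 2029–November 2029: $7,770 + $4,144 + $10,386 + $9,849 + $10,044 + $6,631 = $48,824 (under)
July 2029–December 2029: $4,144 + $10,386 + $9,849 + $10,044 + $6,631 + $8,346 = $49,400 (under)
3 windows exceed the threshold.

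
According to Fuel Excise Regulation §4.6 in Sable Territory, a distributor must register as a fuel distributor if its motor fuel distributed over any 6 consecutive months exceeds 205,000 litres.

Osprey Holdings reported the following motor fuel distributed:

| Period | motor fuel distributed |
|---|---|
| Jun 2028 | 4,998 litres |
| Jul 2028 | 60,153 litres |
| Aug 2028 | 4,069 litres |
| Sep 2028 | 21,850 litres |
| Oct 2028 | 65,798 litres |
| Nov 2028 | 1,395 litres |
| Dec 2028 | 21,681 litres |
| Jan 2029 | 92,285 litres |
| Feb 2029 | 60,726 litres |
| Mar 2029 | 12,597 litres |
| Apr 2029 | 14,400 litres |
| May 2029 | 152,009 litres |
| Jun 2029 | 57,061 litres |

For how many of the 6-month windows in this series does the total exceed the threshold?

Jun 2028–Nov 2028: 4,998 litres + 60,153 litres + 4,069 litres + 21,850 litres + 65,798 litres + 1,395 litres = 158,263 litres (under)
Jul 2028–Dec 2028: 60,153 litres + 4,069 litres + 21,850 litres + 65,798 litres + 1,395 litres + 21,681 litres = 174,946 litres (under)
Aug 2028–Jan 2029: 4,069 litres + 21,850 litres + 65,798 litres + 1,395 litres + 21,681 litres + 92,285 litres = 207,078 litres (over)
Sep 2028–Feb 2029: 21,850 litres + 65,798 litres + 1,395 litres + 21,681 litres + 92,285 litres + 60,726 litres = 263,735 litres (over)
Oct 2028–Mar 2029: 65,798 litres + 1,395 litres + 21,681 litres + 92,285 litres + 60,726 litres + 12,597 litres = 254,482 litres (over)
Nov 2028–Apr 2029: 1,395 litres + 21,681 litres + 92,285 litres + 60,726 litres + 12,597 litres + 14,400 litres = 203,084 litres (under)
Dec 2028–May 2029: 21,681 litres + 92,285 litres + 60,726 litres + 12,597 litres + 14,400 litres + 152,009 litres = 353,698 litres (over)
Jan 2029–Jun 2029: 92,285 litres + 60,726 litres + 12,597 litres + 14,400 litres + 152,009 litres + 57,061 litres = 389,078 litres (over)
5 windows exceed the threshold.

5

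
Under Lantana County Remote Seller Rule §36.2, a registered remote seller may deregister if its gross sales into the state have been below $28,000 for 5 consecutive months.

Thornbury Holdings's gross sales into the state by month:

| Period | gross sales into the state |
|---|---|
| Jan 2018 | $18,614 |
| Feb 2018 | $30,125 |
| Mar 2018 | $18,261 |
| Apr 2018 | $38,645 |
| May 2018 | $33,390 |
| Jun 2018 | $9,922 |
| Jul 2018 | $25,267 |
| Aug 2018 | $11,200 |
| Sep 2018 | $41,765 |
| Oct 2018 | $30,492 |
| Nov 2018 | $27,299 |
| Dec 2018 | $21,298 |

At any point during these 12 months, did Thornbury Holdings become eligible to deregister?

Months below $28,000: Jan 2018, Mar 2018, Jun 2018, Jul 2018, Aug 2018, Nov 2018, Dec 2018.
Longest run of consecutive months below the threshold: 3.
3 < 5, so Thornbury Holdings never became eligible.

No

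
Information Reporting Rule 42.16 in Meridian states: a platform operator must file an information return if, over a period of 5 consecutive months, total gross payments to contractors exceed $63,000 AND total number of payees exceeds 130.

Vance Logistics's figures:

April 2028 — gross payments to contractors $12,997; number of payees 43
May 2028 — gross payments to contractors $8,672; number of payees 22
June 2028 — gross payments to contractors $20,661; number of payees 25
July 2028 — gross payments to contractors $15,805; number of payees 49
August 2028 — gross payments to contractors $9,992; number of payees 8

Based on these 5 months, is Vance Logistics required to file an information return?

Total gross payments to contractors: $12,997 + $8,672 + $20,661 + $15,805 + $9,992 = $68,127 (> $63,000).
Total number of payees: 43 + 22 + 25 + 49 + 8 = 147 (> 130).
The test is 'and': both thresholds are exceeded.

Yes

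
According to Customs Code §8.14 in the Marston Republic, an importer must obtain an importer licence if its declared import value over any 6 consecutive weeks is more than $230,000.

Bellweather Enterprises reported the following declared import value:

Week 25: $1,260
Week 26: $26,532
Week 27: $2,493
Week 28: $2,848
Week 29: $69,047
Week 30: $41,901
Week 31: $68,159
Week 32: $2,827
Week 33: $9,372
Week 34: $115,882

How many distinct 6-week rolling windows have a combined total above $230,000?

1

Week 25–Week 30: $1,260 + $26,532 + $2,493 + $2,848 + $69,047 + $41,901 = $144,081 (under)
Week 26–Week 31: $26,532 + $2,493 + $2,848 + $69,047 + $41,901 + $68,159 = $210,980 (under)
Week 27–Week 32: $2,493 + $2,848 + $69,047 + $41,901 + $68,159 + $2,827 = $187,275 (under)
Week 28–Week 33: $2,848 + $69,047 + $41,901 + $68,159 + $2,827 + $9,372 = $194,154 (under)
Week 29–Week 34: $69,047 + $41,901 + $68,159 + $2,827 + $9,372 + $115,882 = $307,188 (over)
1 window exceeds the threshold.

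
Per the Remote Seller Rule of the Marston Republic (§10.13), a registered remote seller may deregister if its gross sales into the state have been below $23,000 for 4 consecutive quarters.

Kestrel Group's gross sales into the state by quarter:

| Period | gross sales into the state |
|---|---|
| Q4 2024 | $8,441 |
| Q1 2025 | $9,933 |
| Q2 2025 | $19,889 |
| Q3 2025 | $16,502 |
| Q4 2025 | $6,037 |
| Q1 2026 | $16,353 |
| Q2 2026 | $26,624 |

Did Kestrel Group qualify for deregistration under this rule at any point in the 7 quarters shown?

Quarters below $23,000: Q4 2024, Q1 2025, Q2 2025, Q3 2025, Q4 2025, Q1 2026.
Longest run of consecutive quarters below the threshold: 6.
6 ≥ 4, so Kestrel Group became eligible.

Yes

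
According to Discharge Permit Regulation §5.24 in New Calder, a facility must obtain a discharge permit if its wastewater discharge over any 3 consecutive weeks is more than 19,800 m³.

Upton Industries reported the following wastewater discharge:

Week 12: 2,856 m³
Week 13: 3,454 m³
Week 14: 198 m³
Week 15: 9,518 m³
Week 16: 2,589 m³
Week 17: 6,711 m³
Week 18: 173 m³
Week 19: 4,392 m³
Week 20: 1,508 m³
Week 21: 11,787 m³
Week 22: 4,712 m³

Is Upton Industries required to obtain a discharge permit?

Week 12–Week 14: 2,856 m³ + 3,454 m³ + 198 m³ = 6,508 m³ (under)
Week 13–Week 15: 3,454 m³ + 198 m³ + 9,518 m³ = 13,170 m³ (under)
Week 14–Week 16: 198 m³ + 9,518 m³ + 2,589 m³ = 12,305 m³ (under)
Week 15–Week 17: 9,518 m³ + 2,589 m³ + 6,711 m³ = 18,818 m³ (under)
Week 16–Week 18: 2,589 m³ + 6,711 m³ + 173 m³ = 9,473 m³ (under)
Week 17–Week 19: 6,711 m³ + 173 m³ + 4,392 m³ = 11,276 m³ (under)
Week 18–Week 20: 173 m³ + 4,392 m³ + 1,508 m³ = 6,073 m³ (under)
Week 19–Week 21: 4,392 m³ + 1,508 m³ + 11,787 m³ = 17,687 m³ (under)
Week 20–Week 22: 1,508 m³ + 11,787 m³ + 4,712 m³ = 18,007 m³ (under)
No window exceeds 19,800 m³.

No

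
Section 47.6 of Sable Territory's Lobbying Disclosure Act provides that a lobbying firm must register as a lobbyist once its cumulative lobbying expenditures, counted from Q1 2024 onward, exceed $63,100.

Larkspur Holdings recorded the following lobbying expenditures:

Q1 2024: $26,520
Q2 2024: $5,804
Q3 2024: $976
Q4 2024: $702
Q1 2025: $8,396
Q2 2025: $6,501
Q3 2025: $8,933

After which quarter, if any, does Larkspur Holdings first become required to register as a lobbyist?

Not triggered

Through Q1 2024: $26,520
Through Q2 2024: $32,324
Through Q3 2024: $33,300
Through Q4 2024: $34,002
Through Q1 2025: $42,398
Through Q2 2025: $48,899
Through Q3 2025: $57,832
Final cumulative total $57,832 ≤ $63,100; the threshold is never exceeded.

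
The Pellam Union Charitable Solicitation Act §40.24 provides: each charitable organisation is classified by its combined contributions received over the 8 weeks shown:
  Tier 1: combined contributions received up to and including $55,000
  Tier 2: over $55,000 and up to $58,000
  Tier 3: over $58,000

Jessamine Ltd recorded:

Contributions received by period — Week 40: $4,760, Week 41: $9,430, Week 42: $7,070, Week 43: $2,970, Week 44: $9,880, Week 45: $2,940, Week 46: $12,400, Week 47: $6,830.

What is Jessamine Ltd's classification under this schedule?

Combined contributions received: $4,760 + $9,430 + $7,070 + $2,970 + $9,880 + $2,940 + $12,400 + $6,830 = $56,280.
$55,000 < $56,280 ≤ $58,000, so Tier 2 applies.

Tier 2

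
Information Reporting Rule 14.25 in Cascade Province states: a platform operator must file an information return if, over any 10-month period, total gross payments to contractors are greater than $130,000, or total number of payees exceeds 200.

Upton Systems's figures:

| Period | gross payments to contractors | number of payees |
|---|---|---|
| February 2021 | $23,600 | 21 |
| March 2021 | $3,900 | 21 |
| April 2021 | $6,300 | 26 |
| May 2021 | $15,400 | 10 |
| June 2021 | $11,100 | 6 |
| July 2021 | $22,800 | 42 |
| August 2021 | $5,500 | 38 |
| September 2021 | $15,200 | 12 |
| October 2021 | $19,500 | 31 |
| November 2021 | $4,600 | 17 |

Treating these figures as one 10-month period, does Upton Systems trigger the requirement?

Total gross payments to contractors: $23,600 + $3,900 + $6,300 + $15,400 + $11,100 + $22,800 + $5,500 + $15,200 + $19,500 + $4,600 = $127,900 (≤ $130,000).
Total number of payees: 21 + 21 + 26 + 10 + 6 + 42 + 38 + 12 + 31 + 17 = 224 (> 200).
The test is 'or': at least one threshold is exceeded.

Yes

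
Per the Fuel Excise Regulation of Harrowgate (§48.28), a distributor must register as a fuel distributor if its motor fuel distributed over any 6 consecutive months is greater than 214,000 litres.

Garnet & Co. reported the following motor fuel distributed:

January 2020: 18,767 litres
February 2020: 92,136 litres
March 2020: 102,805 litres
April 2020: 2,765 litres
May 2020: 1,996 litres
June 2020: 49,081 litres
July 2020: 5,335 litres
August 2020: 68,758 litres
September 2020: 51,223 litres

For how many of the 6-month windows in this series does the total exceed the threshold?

January 2020–June 2020: 18,767 litres + 92,136 litres + 102,805 litres + 2,765 litres + 1,996 litres + 49,081 litres = 267,550 litres (over)
February 2020–July 2020: 92,136 litres + 102,805 litres + 2,765 litres + 1,996 litres + 49,081 litres + 5,335 litres = 254,118 litres (over)
March 2020–August 2020: 102,805 litres + 2,765 litres + 1,996 litres + 49,081 litres + 5,335 litres + 68,758 litres = 230,740 litres (over)
April 2020–September 2020: 2,765 litres + 1,996 litres + 49,081 litres + 5,335 litres + 68,758 litres + 51,223 litres = 179,158 litres (under)
3 windows exceed the threshold.

3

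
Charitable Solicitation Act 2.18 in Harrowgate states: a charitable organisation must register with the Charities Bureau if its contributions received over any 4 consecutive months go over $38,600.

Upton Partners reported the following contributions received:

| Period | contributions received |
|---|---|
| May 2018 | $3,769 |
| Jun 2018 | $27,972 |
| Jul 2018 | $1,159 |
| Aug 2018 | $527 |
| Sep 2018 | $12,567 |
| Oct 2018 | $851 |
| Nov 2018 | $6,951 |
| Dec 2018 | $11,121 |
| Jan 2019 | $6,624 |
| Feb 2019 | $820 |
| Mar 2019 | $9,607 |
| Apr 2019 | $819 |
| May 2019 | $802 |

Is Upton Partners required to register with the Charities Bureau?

May 2018–Aug 2018: $3,769 + $27,972 + $1,159 + $527 = $33,427 (under)
Jun 2018–Sep 2018: $27,972 + $1,159 + $527 + $12,567 = $42,225 (over)
Jul 2018–Oct 2018: $1,159 + $527 + $12,567 + $851 = $15,104 (under)
Aug 2018–Nov 2018: $527 + $12,567 + $851 + $6,951 = $20,896 (under)
Sep 2018–Dec 2018: $12,567 + $851 + $6,951 + $11,121 = $31,490 (under)
Oct 2018–Jan 2019: $851 + $6,951 + $11,121 + $6,624 = $25,547 (under)
Nov 2018–Feb 2019: $6,951 + $11,121 + $6,624 + $820 = $25,516 (under)
Dec 2018–Mar 2019: $11,121 + $6,624 + $820 + $9,607 = $28,172 (under)
Jan 2019–Apr 2019: $6,624 + $820 + $9,607 + $819 = $17,870 (under)
Feb 2019–May 2019: $820 + $9,607 + $819 + $802 = $12,048 (under)
At least one window exceeds $38,600.

Yes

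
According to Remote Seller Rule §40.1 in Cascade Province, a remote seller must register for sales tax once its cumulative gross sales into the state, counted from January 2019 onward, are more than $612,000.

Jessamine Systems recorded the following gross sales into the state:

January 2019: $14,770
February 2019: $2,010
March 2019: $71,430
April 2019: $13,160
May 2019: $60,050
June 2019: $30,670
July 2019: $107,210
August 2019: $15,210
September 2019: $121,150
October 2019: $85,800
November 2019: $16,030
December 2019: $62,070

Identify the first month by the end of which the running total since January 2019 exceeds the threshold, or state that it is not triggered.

Through January 2019: $14,770
Through February 2019: $16,780
Through March 2019: $88,210
Through April 2019: $101,370
Through May 2019: $161,420
Through June 2019: $192,090
Through July 2019: $299,300
Through August 2019: $314,510
Through September 2019: $435,660
Through October 2019: $521,460
Through November 2019: $537,490
Through December 2019: $599,560
Final cumulative total $599,560 ≤ $612,000; the threshold is never exceeded.

Not triggered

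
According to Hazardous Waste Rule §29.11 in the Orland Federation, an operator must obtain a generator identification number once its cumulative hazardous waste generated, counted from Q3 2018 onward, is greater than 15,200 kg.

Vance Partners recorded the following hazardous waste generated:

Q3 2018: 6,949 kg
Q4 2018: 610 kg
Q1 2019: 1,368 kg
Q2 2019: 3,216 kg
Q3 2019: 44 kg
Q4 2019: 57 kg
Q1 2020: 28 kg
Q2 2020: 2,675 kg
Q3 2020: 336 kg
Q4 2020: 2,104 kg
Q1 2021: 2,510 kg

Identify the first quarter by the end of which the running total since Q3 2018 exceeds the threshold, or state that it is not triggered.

Through Q3 2018: 6,949 kg
Through Q4 2018: 7,559 kg
Through Q1 2019: 8,927 kg
Through Q2 2019: 12,143 kg
Through Q3 2019: 12,187 kg
Through Q4 2019: 12,244 kg
Through Q1 2020: 12,272 kg
Through Q2 2020: 14,947 kg
Through Q3 2020: 15,283 kg ← exceeds threshold

Q3 2020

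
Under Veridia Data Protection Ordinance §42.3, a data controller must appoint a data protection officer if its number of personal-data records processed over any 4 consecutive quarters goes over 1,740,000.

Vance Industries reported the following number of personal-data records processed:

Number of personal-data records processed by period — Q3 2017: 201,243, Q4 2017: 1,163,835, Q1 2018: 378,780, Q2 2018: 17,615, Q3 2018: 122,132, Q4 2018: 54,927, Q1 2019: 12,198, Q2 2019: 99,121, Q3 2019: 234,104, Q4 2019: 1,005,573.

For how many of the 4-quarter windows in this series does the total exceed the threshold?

Q3 2017–Q2 2018: 201,243 + 1,163,835 + 378,780 + 17,615 = 1,761,473 (over)
Q4 2017–Q3 2018: 1,163,835 + 378,780 + 17,615 + 122,132 = 1,682,362 (under)
Q1 2018–Q4 2018: 378,780 + 17,615 + 122,132 + 54,927 = 573,454 (under)
Q2 2018–Q1 2019: 17,615 + 122,132 + 54,927 + 12,198 = 206,872 (under)
Q3 2018–Q2 2019: 122,132 + 54,927 + 12,198 + 99,121 = 288,378 (under)
Q4 2018–Q3 2019: 54,927 + 12,198 + 99,121 + 234,104 = 400,350 (under)
Q1 2019–Q4 2019: 12,198 + 99,121 + 234,104 + 1,005,573 = 1,350,996 (under)
1 window exceeds the threshold.

1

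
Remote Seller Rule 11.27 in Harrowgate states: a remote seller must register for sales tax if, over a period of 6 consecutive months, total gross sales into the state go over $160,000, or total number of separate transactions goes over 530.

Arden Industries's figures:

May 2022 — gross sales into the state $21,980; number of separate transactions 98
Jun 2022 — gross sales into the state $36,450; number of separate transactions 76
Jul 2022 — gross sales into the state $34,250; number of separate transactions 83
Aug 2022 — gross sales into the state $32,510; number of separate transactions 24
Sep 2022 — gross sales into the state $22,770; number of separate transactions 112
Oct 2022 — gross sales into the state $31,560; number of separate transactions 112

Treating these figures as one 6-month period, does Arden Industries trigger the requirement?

Yes

Total gross sales into the state: $21,980 + $36,450 + $34,250 + $32,510 + $22,770 + $31,560 = $179,520 (> $160,000).
Total number of separate transactions: 98 + 76 + 83 + 24 + 112 + 112 = 505 (≤ 530).
The test is 'or': at least one threshold is exceeded.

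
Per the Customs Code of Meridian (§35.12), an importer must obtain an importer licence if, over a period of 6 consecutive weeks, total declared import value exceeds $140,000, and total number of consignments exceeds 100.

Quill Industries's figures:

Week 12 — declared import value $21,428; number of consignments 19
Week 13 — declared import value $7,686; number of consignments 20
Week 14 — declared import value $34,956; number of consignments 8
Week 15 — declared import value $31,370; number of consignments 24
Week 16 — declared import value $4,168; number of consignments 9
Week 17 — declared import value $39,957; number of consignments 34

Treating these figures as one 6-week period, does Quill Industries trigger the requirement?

No

Total declared import value: $21,428 + $7,686 + $34,956 + $31,370 + $4,168 + $39,957 = $139,565 (≤ $140,000).
Total number of consignments: 19 + 20 + 8 + 24 + 9 + 34 = 114 (> 100).
The test is 'and': the rule requires both, and at least one is not exceeded.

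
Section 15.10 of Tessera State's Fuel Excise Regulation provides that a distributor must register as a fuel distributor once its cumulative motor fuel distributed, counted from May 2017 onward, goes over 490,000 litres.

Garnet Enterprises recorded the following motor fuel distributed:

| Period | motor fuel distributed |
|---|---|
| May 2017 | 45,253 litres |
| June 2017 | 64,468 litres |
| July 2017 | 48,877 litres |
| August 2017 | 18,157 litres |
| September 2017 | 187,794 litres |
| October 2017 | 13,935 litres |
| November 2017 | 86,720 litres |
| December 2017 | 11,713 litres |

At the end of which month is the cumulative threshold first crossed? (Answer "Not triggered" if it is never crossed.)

Through May 2017: 45,253 litres
Through June 2017: 109,721 litres
Through July 2017: 158,598 litres
Through August 2017: 176,755 litres
Through September 2017: 364,549 litres
Through October 2017: 378,484 litres
Through November 2017: 465,204 litres
Through December 2017: 476,917 litres
Final cumulative total 476,917 litres ≤ 490,000 litres; the threshold is never exceeded.

Not triggered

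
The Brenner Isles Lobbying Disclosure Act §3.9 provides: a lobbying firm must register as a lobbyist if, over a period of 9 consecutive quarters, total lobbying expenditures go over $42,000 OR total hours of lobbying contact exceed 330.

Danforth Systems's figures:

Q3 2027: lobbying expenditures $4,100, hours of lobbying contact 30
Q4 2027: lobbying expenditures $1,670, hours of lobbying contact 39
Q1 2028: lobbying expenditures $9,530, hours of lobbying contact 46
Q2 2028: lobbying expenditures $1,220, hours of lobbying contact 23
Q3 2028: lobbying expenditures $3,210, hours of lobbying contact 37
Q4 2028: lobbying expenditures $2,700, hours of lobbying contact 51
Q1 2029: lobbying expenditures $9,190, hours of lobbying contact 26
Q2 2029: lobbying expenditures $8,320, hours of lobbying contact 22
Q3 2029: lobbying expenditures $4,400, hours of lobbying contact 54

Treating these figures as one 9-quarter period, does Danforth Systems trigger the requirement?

Yes

Total lobbying expenditures: $4,100 + $1,670 + $9,530 + $1,220 + $3,210 + $2,700 + $9,190 + $8,320 + $4,400 = $44,340 (> $42,000).
Total hours of lobbying contact: 30 + 39 + 46 + 23 + 37 + 51 + 26 + 22 + 54 = 328 (≤ 330).
The test is 'or': at least one threshold is exceeded.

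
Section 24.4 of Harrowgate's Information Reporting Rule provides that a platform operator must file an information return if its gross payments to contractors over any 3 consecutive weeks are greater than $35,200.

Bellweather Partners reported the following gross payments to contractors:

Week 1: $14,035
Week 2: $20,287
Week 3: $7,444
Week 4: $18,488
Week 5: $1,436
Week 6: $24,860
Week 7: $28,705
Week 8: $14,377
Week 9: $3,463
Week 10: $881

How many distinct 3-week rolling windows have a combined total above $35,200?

Week 1–Week 3: $14,035 + $20,287 + $7,444 = $41,766 (over)
Week 2–Week 4: $20,287 + $7,444 + $18,488 = $46,219 (over)
Week 3–Week 5: $7,444 + $18,488 + $1,436 = $27,368 (under)
Week 4–Week 6: $18,488 + $1,436 + $24,860 = $44,784 (over)
Week 5–Week 7: $1,436 + $24,860 + $28,705 = $55,001 (over)
Week 6–Week 8: $24,860 + $28,705 + $14,377 = $67,942 (over)
Week 7–Week 9: $28,705 + $14,377 + $3,463 = $46,545 (over)
Week 8–Week 10: $14,377 + $3,463 + $881 = $18,721 (under)
6 windows exceed the threshold.

6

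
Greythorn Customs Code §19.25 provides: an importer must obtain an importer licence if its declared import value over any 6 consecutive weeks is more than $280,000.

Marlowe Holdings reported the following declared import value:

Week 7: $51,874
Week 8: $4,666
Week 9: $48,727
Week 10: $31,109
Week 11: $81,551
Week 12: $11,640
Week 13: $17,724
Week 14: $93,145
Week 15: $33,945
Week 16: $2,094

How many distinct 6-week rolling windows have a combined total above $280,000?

1

Week 7–Week 12: $51,874 + $4,666 + $48,727 + $31,109 + $81,551 + $11,640 = $229,567 (under)
Week 8–Week 13: $4,666 + $48,727 + $31,109 + $81,551 + $11,640 + $17,724 = $195,417 (under)
Week 9–Week 14: $48,727 + $31,109 + $81,551 + $11,640 + $17,724 + $93,145 = $283,896 (over)
Week 10–Week 15: $31,109 + $81,551 + $11,640 + $17,724 + $93,145 + $33,945 = $269,114 (under)
Week 11–Week 16: $81,551 + $11,640 + $17,724 + $93,145 + $33,945 + $2,094 = $240,099 (under)
1 window exceeds the threshold.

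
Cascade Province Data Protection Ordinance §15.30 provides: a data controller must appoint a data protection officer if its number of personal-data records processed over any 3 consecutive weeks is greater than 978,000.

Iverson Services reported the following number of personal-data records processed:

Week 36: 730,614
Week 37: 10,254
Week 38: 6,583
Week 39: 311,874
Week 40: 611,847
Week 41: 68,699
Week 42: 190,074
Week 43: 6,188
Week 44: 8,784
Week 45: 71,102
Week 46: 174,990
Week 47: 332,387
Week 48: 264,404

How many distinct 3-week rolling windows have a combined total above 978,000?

1

Week 36–Week 38: 730,614 + 10,254 + 6,583 = 747,451 (under)
Week 37–Week 39: 10,254 + 6,583 + 311,874 = 328,711 (under)
Week 38–Week 40: 6,583 + 311,874 + 611,847 = 930,304 (under)
Week 39–Week 41: 311,874 + 611,847 + 68,699 = 992,420 (over)
Week 40–Week 42: 611,847 + 68,699 + 190,074 = 870,620 (under)
Week 41–Week 43: 68,699 + 190,074 + 6,188 = 264,961 (under)
Week 42–Week 44: 190,074 + 6,188 + 8,784 = 205,046 (under)
Week 43–Week 45: 6,188 + 8,784 + 71,102 = 86,074 (under)
Week 44–Week 46: 8,784 + 71,102 + 174,990 = 254,876 (under)
Week 45–Week 47: 71,102 + 174,990 + 332,387 = 578,479 (under)
Week 46–Week 48: 174,990 + 332,387 + 264,404 = 771,781 (under)
1 window exceeds the threshold.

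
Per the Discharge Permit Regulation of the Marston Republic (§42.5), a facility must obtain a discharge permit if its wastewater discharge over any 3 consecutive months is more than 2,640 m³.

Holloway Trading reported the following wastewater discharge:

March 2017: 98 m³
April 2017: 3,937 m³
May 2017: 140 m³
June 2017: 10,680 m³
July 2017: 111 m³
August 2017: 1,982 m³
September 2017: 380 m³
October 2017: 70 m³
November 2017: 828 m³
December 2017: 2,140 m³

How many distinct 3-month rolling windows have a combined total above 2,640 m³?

5

March 2017–May 2017: 98 m³ + 3,937 m³ + 140 m³ = 4,175 m³ (over)
April 2017–June 2017: 3,937 m³ + 140 m³ + 10,680 m³ = 14,757 m³ (over)
May 2017–July 2017: 140 m³ + 10,680 m³ + 111 m³ = 10,931 m³ (over)
June 2017–August 2017: 10,680 m³ + 111 m³ + 1,982 m³ = 12,773 m³ (over)
July 2017–September 2017: 111 m³ + 1,982 m³ + 380 m³ = 2,473 m³ (under)
August 2017–October 2017: 1,982 m³ + 380 m³ + 70 m³ = 2,432 m³ (under)
September 2017–November 2017: 380 m³ + 70 m³ + 828 m³ = 1,278 m³ (under)
October 2017–December 2017: 70 m³ + 828 m³ + 2,140 m³ = 3,038 m³ (over)
5 windows exceed the threshold.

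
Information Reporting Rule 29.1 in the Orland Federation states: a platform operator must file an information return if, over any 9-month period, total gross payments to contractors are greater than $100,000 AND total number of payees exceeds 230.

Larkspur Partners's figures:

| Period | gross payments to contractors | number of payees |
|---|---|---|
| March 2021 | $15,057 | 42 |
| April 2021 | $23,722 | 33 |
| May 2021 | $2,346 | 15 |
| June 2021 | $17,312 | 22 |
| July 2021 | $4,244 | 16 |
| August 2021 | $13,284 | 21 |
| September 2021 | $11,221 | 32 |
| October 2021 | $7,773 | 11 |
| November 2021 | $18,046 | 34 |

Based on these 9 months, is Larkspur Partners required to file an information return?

Total gross payments to contractors: $15,057 + $23,722 + $2,346 + $17,312 + $4,244 + $13,284 + $11,221 + $7,773 + $18,046 = $113,005 (> $100,000).
Total number of payees: 42 + 33 + 15 + 22 + 16 + 21 + 32 + 11 + 34 = 226 (≤ 230).
The test is 'and': the rule requires both, and at least one is not exceeded.

No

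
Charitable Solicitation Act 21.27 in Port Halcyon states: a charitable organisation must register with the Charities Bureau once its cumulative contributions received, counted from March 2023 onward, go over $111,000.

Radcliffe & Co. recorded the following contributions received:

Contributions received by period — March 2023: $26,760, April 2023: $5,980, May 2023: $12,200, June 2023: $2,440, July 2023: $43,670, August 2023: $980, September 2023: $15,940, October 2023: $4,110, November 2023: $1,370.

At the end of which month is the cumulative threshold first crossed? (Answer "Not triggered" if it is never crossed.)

October 2023

Through March 2023: $26,760
Through April 2023: $32,740
Through May 2023: $44,940
Through June 2023: $47,380
Through July 2023: $91,050
Through August 2023: $92,030
Through September 2023: $107,970
Through October 2023: $112,080 ← exceeds threshold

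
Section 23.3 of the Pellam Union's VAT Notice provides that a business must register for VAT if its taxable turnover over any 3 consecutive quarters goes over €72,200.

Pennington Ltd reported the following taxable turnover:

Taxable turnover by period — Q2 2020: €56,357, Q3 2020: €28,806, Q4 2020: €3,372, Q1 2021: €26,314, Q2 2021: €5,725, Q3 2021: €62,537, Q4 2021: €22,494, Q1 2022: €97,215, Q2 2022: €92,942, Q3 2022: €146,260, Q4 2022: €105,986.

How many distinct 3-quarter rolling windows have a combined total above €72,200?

7

Q2 2020–Q4 2020: €56,357 + €28,806 + €3,372 = €88,535 (over)
Q3 2020–Q1 2021: €28,806 + €3,372 + €26,314 = €58,492 (under)
Q4 2020–Q2 2021: €3,372 + €26,314 + €5,725 = €35,411 (under)
Q1 2021–Q3 2021: €26,314 + €5,725 + €62,537 = €94,576 (over)
Q2 2021–Q4 2021: €5,725 + €62,537 + €22,494 = €90,756 (over)
Q3 2021–Q1 2022: €62,537 + €22,494 + €97,215 = €182,246 (over)
Q4 2021–Q2 2022: €22,494 + €97,215 + €92,942 = €212,651 (over)
Q1 2022–Q3 2022: €97,215 + €92,942 + €146,260 = €336,417 (over)
Q2 2022–Q4 2022: €92,942 + €146,260 + €105,986 = €345,188 (over)
7 windows exceed the threshold.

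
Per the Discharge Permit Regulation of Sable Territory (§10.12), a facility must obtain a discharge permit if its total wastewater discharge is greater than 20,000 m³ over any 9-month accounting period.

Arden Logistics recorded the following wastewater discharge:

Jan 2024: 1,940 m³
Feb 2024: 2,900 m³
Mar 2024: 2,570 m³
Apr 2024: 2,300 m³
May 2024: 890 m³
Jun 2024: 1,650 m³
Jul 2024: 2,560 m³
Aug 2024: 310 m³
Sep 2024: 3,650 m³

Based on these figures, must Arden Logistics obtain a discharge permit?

Total wastewater discharge: 1,940 m³ + 2,900 m³ + 2,570 m³ + 2,300 m³ + 890 m³ + 1,650 m³ + 2,560 m³ + 310 m³ + 3,650 m³ = 18,770 m³.
18,770 m³ ≤ 20,000 m³, so the threshold is not exceeded.

No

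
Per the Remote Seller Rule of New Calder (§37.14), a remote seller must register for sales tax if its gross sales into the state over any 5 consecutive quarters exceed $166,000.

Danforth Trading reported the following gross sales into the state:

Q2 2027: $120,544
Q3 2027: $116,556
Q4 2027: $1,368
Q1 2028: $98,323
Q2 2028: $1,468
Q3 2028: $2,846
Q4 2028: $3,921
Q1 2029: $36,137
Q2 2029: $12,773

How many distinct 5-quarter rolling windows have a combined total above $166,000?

2

Q2 2027–Q2 2028: $120,544 + $116,556 + $1,368 + $98,323 + $1,468 = $338,259 (over)
Q3 2027–Q3 2028: $116,556 + $1,368 + $98,323 + $1,468 + $2,846 = $220,561 (over)
Q4 2027–Q4 2028: $1,368 + $98,323 + $1,468 + $2,846 + $3,921 = $107,926 (under)
Q1 2028–Q1 2029: $98,323 + $1,468 + $2,846 + $3,921 + $36,137 = $142,695 (under)
Q2 2028–Q2 2029: $1,468 + $2,846 + $3,921 + $36,137 + $12,773 = $57,145 (under)
2 windows exceed the threshold.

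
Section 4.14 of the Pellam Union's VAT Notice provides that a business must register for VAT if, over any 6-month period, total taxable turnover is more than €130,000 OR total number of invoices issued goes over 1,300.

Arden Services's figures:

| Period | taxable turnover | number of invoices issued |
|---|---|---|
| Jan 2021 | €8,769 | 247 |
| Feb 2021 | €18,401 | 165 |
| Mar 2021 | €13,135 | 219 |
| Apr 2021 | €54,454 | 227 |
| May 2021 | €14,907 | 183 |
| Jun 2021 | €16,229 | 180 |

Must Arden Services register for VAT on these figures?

Total taxable turnover: €8,769 + €18,401 + €13,135 + €54,454 + €14,907 + €16,229 = €125,895 (≤ €130,000).
Total number of invoices issued: 247 + 165 + 219 + 227 + 183 + 180 = 1,221 (≤ 1,300).
The test is 'or': neither threshold is exceeded.

No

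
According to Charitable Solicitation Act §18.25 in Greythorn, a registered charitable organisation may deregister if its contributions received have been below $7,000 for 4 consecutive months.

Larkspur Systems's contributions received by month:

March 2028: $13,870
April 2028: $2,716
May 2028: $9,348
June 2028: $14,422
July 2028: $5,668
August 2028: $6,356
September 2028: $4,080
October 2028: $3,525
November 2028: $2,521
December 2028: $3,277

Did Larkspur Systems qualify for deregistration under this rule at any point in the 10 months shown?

Months below $7,000: April 2028, July 2028, August 2028, September 2028, October 2028, November 2028, December 2028.
Longest run of consecutive months below the threshold: 6.
6 ≥ 4, so Larkspur Systems became eligible.

Yes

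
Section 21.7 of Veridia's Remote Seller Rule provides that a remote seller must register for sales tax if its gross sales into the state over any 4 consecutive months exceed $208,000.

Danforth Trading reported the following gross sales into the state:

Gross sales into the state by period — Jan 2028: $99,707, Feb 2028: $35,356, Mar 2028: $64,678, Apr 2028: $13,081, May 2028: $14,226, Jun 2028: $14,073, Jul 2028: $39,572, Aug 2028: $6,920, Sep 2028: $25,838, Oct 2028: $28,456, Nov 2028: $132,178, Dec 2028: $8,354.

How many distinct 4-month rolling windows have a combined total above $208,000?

1

Jan 2028–Apr 2028: $99,707 + $35,356 + $64,678 + $13,081 = $212,822 (over)
Feb 2028–May 2028: $35,356 + $64,678 + $13,081 + $14,226 = $127,341 (under)
Mar 2028–Jun 2028: $64,678 + $13,081 + $14,226 + $14,073 = $106,058 (under)
Apr 2028–Jul 2028: $13,081 + $14,226 + $14,073 + $39,572 = $80,952 (under)
May 2028–Aug 2028: $14,226 + $14,073 + $39,572 + $6,920 = $74,791 (under)
Jun 2028–Sep 2028: $14,073 + $39,572 + $6,920 + $25,838 = $86,403 (under)
Jul 2028–Oct 2028: $39,572 + $6,920 + $25,838 + $28,456 = $100,786 (under)
Aug 2028–Nov 2028: $6,920 + $25,838 + $28,456 + $132,178 = $193,392 (under)
Sep 2028–Dec 2028: $25,838 + $28,456 + $132,178 + $8,354 = $194,826 (under)
1 window exceeds the threshold.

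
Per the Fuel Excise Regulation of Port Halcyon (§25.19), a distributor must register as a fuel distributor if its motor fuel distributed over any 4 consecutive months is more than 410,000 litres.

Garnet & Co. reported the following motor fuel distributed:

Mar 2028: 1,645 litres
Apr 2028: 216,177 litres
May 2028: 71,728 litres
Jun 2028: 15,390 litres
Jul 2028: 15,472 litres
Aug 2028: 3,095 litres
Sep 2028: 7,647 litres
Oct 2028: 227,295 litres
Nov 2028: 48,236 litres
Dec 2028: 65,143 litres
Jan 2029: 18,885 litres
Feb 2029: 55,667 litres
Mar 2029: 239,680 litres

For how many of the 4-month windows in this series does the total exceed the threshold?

Mar 2028–Jun 2028: 1,645 litres + 216,177 litres + 71,728 litres + 15,390 litres = 304,940 litres (under)
Apr 2028–Jul 2028: 216,177 litres + 71,728 litres + 15,390 litres + 15,472 litres = 318,767 litres (under)
May 2028–Aug 2028: 71,728 litres + 15,390 litres + 15,472 litres + 3,095 litres = 105,685 litres (under)
Jun 2028–Sep 2028: 15,390 litres + 15,472 litres + 3,095 litres + 7,647 litres = 41,604 litres (under)
Jul 2028–Oct 2028: 15,472 litres + 3,095 litres + 7,647 litres + 227,295 litres = 253,509 litres (under)
Aug 2028–Nov 2028: 3,095 litres + 7,647 litres + 227,295 litres + 48,236 litres = 286,273 litres (under)
Sep 2028–Dec 2028: 7,647 litres + 227,295 litres + 48,236 litres + 65,143 litres = 348,321 litres (under)
Oct 2028–Jan 2029: 227,295 litres + 48,236 litres + 65,143 litres + 18,885 litres = 359,559 litres (under)
Nov 2028–Feb 2029: 48,236 litres + 65,143 litres + 18,885 litres + 55,667 litres = 187,931 litres (under)
Dec 2028–Mar 2029: 65,143 litres + 18,885 litres + 55,667 litres + 239,680 litres = 379,375 litres (under)
0 windows exceed the threshold.

0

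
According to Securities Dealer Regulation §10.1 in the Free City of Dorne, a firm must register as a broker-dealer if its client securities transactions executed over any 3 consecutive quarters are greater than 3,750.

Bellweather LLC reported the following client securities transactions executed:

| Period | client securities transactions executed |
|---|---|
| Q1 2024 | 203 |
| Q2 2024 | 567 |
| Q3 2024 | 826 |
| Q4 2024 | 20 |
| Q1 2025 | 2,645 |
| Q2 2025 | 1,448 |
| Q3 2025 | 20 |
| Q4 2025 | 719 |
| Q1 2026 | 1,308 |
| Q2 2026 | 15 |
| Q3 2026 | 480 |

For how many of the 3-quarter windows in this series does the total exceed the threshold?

Q1 2024–Q3 2024: 203 + 567 + 826 = 1,596 (under)
Q2 2024–Q4 2024: 567 + 826 + 20 = 1,413 (under)
Q3 2024–Q1 2025: 826 + 20 + 2,645 = 3,491 (under)
Q4 2024–Q2 2025: 20 + 2,645 + 1,448 = 4,113 (over)
Q1 2025–Q3 2025: 2,645 + 1,448 + 20 = 4,113 (over)
Q2 2025–Q4 2025: 1,448 + 20 + 719 = 2,187 (under)
Q3 2025–Q1 2026: 20 + 719 + 1,308 = 2,047 (under)
Q4 2025–Q2 2026: 719 + 1,308 + 15 = 2,042 (under)
Q1 2026–Q3 2026: 1,308 + 15 + 480 = 1,803 (under)
2 windows exceed the threshold.

2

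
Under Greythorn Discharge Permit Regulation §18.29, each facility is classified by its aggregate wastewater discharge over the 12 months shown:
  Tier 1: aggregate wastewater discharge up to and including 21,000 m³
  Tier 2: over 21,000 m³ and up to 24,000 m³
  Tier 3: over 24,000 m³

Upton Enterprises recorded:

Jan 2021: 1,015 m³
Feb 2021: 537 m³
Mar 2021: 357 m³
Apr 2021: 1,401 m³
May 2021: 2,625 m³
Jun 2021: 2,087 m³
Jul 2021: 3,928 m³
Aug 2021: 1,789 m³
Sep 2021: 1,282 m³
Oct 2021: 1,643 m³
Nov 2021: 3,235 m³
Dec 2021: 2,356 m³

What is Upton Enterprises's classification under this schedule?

Aggregate wastewater discharge: 1,015 m³ + 537 m³ + 357 m³ + 1,401 m³ + 2,625 m³ + 2,087 m³ + 3,928 m³ + 1,789 m³ + 1,282 m³ + 1,643 m³ + 3,235 m³ + 2,356 m³ = 22,255 m³.
21,000 m³ < 22,255 m³ ≤ 24,000 m³, so Tier 2 applies.

Tier 2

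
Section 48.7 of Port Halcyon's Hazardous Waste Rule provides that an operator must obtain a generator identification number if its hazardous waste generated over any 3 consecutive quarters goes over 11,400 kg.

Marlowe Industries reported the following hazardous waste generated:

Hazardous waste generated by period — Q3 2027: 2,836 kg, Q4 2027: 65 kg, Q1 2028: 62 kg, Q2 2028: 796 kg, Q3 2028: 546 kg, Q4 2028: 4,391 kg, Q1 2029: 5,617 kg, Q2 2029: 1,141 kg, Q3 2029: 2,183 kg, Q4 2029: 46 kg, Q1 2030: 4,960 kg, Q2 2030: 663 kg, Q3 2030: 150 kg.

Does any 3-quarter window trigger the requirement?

Q3 2027–Q1 2028: 2,836 kg + 65 kg + 62 kg = 2,963 kg (under)
Q4 2027–Q2 2028: 65 kg + 62 kg + 796 kg = 923 kg (under)
Q1 2028–Q3 2028: 62 kg + 796 kg + 546 kg = 1,404 kg (under)
Q2 2028–Q4 2028: 796 kg + 546 kg + 4,391 kg = 5,733 kg (under)
Q3 2028–Q1 2029: 546 kg + 4,391 kg + 5,617 kg = 10,554 kg (under)
Q4 2028–Q2 2029: 4,391 kg + 5,617 kg + 1,141 kg = 11,149 kg (under)
Q1 2029–Q3 2029: 5,617 kg + 1,141 kg + 2,183 kg = 8,941 kg (under)
Q2 2029–Q4 2029: 1,141 kg + 2,183 kg + 46 kg = 3,370 kg (under)
Q3 2029–Q1 2030: 2,183 kg + 46 kg + 4,960 kg = 7,189 kg (under)
Q4 2029–Q2 2030: 46 kg + 4,960 kg + 663 kg = 5,669 kg (under)
Q1 2030–Q3 2030: 4,960 kg + 663 kg + 150 kg = 5,773 kg (under)
No window exceeds 11,400 kg.

No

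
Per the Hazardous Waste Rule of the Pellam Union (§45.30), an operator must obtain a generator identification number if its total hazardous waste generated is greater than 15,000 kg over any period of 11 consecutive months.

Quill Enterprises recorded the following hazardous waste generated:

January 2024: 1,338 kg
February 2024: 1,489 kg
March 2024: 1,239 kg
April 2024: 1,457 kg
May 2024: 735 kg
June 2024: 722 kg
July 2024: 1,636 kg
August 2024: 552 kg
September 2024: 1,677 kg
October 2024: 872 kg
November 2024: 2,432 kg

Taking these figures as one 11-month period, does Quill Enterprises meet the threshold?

No

Total hazardous waste generated: 1,338 kg + 1,489 kg + 1,239 kg + 1,457 kg + 735 kg + 722 kg + 1,636 kg + 552 kg + 1,677 kg + 872 kg + 2,432 kg = 14,149 kg.
14,149 kg ≤ 15,000 kg, so the threshold is not exceeded.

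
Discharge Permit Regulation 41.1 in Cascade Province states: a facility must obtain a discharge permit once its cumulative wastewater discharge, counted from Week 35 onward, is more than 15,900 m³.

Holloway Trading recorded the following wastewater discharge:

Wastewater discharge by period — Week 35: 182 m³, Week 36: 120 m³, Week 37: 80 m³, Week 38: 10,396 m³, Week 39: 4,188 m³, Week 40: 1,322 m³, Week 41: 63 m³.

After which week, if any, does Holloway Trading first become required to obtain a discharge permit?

Week 40

Through Week 35: 182 m³
Through Week 36: 302 m³
Through Week 37: 382 m³
Through Week 38: 10,778 m³
Through Week 39: 14,966 m³
Through Week 40: 16,288 m³ ← exceeds threshold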